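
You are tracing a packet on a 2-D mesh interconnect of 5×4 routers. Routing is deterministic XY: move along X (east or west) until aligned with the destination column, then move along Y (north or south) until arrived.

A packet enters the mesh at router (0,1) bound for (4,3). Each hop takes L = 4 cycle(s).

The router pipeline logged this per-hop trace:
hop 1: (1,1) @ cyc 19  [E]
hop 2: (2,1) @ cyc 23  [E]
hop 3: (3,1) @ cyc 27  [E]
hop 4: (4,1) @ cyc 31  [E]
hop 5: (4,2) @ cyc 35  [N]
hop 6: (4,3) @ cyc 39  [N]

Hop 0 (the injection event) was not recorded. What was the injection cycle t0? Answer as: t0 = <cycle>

t0 = 15

At hop 1 the cycle is 19; in general cyc_k = t0 + kL.
Therefore t0 = 19 − L = 15.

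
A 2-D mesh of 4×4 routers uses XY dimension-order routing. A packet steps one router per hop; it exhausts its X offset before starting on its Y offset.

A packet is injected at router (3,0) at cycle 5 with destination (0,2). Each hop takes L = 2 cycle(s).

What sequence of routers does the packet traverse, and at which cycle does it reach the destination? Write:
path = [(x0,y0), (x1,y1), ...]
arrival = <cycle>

#0 — 3,0 | c5
#1 — 2,0 | c7 | W
#2 — 1,0 | c9 | W
#3 — 0,0 | c11 | W
#4 — 0,1 | c13 | N
#5 — 0,2 | c15 | N

path = [(3,0), (2,0), (1,0), (0,0), (0,1), (0,2)]
arrival = 15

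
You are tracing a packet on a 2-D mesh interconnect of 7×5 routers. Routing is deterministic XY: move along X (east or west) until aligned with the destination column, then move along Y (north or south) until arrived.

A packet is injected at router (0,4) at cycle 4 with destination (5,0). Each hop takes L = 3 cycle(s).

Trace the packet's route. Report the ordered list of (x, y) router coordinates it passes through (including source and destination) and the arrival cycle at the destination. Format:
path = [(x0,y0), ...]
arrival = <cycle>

src (0,4)  cyc=4
E→(1,4)  cyc=7
E→(2,4)  cyc=10
E→(3,4)  cyc=13
E→(4,4)  cyc=16
E→(5,4)  cyc=19
S→(5,3)  cyc=22
S→(5,2)  cyc=25
S→(5,1)  cyc=28
S→(5,0)  cyc=31

path = [(0,4), (1,4), (2,4), (3,4), (4,4), (5,4), (5,3), (5,2), (5,1), (5,0)]
arrival = 31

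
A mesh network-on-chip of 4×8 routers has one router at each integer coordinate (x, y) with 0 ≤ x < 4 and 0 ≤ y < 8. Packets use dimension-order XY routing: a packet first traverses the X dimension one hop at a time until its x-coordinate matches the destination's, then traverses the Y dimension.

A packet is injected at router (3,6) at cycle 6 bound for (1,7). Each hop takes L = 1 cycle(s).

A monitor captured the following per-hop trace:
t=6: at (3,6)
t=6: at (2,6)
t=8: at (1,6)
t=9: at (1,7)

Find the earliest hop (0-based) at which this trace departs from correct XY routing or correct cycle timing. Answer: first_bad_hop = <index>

first_bad_hop = 1

hop 1: step (-1,+0), +0 cyc — BAD: Δcyc=0≠L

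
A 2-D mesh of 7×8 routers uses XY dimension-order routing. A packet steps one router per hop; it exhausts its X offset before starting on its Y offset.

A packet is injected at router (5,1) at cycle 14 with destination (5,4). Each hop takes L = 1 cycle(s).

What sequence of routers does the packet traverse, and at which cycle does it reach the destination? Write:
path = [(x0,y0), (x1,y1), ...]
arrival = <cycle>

path = [(5,1), (5,2), (5,3), (5,4)]
arrival = 17

  0. router=(5,1) cycle=14 (inject)
  1. router=(5,2) cycle=15 dir=N
  2. router=(5,3) cycle=16 dir=N
  3. router=(5,4) cycle=17 dir=N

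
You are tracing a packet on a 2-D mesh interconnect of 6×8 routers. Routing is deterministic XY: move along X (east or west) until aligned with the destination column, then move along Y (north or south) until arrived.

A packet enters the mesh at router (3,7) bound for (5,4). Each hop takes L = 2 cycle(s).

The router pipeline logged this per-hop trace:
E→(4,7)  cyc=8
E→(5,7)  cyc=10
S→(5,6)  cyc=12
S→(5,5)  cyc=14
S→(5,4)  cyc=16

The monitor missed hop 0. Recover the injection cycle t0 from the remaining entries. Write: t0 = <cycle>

t0 = 6

cyc[1] = 8 and cyc[k] = t0 + k·L for every k.
t0 = cyc[1] − L = 8 − 2 = 6.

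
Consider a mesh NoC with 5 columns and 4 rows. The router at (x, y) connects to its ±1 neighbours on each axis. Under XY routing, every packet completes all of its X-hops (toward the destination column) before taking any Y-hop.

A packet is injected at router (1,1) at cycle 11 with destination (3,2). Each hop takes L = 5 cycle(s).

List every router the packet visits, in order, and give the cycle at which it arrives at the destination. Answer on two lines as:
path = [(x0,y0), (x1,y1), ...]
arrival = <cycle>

t=11: at (1,1)
t=16: at (2,1) after E
t=21: at (3,1) after E
t=26: at (3,2) after N

path = [(1,1), (2,1), (3,1), (3,2)]
arrival = 26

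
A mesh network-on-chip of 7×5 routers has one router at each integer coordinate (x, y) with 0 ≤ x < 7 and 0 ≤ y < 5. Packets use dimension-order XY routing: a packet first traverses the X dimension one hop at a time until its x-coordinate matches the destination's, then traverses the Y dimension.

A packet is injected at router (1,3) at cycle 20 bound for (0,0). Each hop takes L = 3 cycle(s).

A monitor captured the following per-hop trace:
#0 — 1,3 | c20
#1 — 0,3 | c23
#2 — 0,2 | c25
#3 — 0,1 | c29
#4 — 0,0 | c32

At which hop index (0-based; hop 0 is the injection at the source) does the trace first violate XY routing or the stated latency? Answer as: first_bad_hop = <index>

hop 1: step (-1,+0), +3 cyc — ok
hop 2: step (+0,-1), +2 cyc — BAD: Δcyc=2≠L

first_bad_hop = 2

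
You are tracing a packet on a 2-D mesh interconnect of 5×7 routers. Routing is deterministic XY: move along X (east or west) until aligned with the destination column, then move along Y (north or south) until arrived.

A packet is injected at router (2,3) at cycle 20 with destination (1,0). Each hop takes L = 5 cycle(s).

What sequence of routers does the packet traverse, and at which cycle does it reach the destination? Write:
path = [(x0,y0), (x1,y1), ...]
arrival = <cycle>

#0 — 2,3 | c20
#1 — 1,3 | c25 | W
#2 — 1,2 | c30 | S
#3 — 1,1 | c35 | S
#4 — 1,0 | c40 | S

path = [(2,3), (1,3), (1,2), (1,1), (1,0)]
arrival = 40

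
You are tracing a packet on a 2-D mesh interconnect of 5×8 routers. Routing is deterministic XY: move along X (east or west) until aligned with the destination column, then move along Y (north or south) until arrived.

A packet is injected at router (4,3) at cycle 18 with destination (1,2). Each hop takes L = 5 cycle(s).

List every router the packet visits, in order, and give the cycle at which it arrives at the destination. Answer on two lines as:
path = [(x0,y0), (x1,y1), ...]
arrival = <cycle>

path = [(4,3), (3,3), (2,3), (1,3), (1,2)]
arrival = 38

#0 — 4,3 | c18
#1 — 3,3 | c23 | W
#2 — 2,3 | c28 | W
#3 — 1,3 | c33 | W
#4 — 1,2 | c38 | S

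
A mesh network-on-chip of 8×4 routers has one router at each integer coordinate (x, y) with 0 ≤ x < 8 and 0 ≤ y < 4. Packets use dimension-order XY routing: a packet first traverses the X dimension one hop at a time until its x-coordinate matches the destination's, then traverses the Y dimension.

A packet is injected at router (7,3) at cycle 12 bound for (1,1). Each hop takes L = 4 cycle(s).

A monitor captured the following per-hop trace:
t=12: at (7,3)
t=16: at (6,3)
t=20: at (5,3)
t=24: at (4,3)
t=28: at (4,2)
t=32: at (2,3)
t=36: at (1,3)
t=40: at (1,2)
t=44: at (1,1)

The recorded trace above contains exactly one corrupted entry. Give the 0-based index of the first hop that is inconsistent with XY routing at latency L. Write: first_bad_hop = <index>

first_bad_hop = 4

check 1→ d=(-1,0) cyc+4: ok
check 2→ d=(-1,0) cyc+4: ok
check 3→ d=(-1,0) cyc+4: ok
check 4→ d=(0,-1) cyc+4: BAD: Y-move but x=4≠1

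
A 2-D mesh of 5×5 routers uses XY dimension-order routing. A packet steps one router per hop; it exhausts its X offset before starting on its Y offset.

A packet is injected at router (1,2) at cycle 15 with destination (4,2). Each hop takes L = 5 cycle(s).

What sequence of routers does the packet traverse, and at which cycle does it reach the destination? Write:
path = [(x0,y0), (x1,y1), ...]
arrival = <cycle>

path = [(1,2), (2,2), (3,2), (4,2)]
arrival = 30

hop 0: (1,2) @ cyc 15
hop 1: (2,2) @ cyc 20  [E]
hop 2: (3,2) @ cyc 25  [E]
hop 3: (4,2) @ cyc 30  [E]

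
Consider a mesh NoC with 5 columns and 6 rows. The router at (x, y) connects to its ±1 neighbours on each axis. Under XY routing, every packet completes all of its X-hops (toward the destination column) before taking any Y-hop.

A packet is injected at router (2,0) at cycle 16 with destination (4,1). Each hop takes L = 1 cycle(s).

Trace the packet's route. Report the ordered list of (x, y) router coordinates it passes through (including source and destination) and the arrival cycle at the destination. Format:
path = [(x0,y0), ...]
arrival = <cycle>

  0. router=(2,0) cycle=16 (inject)
  1. router=(3,0) cycle=17 dir=E
  2. router=(4,0) cycle=18 dir=E
  3. router=(4,1) cycle=19 dir=N

path = [(2,0), (3,0), (4,0), (4,1)]
arrival = 19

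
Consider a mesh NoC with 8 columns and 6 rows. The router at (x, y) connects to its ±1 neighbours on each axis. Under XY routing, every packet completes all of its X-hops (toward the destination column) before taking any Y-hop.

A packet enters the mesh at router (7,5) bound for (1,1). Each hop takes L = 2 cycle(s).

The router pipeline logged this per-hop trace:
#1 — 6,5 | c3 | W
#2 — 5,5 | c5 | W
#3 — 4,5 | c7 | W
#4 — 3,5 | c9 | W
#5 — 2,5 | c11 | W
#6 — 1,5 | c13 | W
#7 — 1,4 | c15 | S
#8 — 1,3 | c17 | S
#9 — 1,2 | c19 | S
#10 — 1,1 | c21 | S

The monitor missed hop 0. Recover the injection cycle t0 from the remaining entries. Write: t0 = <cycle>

At hop 1 the cycle is 3; in general cyc_k = t0 + kL.
t0 = cyc[1] − L = 3 − 2 = 1.

t0 = 1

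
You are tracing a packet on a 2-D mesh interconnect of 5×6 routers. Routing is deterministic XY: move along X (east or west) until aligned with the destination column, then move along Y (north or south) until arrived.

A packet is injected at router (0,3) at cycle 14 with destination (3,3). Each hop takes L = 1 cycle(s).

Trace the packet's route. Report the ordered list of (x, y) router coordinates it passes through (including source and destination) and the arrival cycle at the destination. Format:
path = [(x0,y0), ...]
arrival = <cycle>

path = [(0,3), (1,3), (2,3), (3,3)]
arrival = 17

hop 0: (0,3) @ cyc 14
hop 1: (1,3) @ cyc 15  [E]
hop 2: (2,3) @ cyc 16  [E]
hop 3: (3,3) @ cyc 17  [E]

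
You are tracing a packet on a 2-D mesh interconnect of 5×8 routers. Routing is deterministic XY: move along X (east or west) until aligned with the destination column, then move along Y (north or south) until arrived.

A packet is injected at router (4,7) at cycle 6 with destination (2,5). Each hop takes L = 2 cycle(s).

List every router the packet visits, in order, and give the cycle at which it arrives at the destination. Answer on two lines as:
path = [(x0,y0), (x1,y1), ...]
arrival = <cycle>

path = [(4,7), (3,7), (2,7), (2,6), (2,5)]
arrival = 14

hop 0: (4,7) @ cyc 6
hop 1: (3,7) @ cyc 8  [W]
hop 2: (2,7) @ cyc 10  [W]
hop 3: (2,6) @ cyc 12  [S]
hop 4: (2,5) @ cyc 14  [S]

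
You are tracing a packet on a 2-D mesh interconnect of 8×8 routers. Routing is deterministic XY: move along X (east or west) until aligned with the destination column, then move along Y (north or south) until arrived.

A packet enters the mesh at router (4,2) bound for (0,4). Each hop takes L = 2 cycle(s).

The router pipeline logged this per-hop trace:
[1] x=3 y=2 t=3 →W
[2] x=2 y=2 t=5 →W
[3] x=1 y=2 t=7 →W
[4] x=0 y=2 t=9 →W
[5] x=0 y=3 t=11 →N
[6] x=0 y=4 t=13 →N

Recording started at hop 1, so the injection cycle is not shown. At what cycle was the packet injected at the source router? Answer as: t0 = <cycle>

At hop 1 the cycle is 3; in general cyc_k = t0 + kL.
Therefore t0 = 3 − L = 1.

t0 = 1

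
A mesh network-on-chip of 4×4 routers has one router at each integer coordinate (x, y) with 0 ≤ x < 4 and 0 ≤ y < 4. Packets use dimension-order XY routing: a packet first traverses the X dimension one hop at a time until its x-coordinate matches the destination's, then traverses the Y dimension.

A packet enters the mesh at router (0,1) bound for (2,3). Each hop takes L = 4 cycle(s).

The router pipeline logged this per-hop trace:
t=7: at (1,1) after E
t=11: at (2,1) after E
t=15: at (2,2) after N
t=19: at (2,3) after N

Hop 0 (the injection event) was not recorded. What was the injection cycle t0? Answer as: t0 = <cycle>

cyc[1] = 7 and cyc[k] = t0 + k·L for every k.
t0 = cyc[1] − L = 7 − 4 = 3.

t0 = 3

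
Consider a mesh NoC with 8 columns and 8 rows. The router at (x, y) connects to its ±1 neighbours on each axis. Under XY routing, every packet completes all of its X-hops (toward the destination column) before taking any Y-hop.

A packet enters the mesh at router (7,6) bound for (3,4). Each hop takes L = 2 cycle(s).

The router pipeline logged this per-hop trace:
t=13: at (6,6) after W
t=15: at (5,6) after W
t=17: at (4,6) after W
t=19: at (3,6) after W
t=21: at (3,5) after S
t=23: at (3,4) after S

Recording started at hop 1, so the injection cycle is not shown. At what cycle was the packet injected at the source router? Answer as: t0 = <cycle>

cyc[1] = 13 and cyc[k] = t0 + k·L for every k.
Subtract one hop: t0 = 13 − 2 = 11.

t0 = 11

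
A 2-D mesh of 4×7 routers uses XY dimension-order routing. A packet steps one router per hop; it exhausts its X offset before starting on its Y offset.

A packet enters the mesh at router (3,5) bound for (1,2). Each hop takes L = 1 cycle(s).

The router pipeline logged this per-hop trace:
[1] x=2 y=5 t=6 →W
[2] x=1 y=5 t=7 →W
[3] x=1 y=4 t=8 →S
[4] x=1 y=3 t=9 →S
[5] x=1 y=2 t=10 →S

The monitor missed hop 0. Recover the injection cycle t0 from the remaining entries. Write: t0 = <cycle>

t0 = 5

At hop 1 the cycle is 6; in general cyc_k = t0 + kL.
Subtract one hop: t0 = 6 − 1 = 5.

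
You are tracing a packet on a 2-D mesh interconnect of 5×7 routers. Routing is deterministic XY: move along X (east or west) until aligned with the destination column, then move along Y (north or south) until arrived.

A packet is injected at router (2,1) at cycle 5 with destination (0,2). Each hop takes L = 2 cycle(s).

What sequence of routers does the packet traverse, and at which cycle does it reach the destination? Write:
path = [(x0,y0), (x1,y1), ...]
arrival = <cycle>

path = [(2,1), (1,1), (0,1), (0,2)]
arrival = 11

t=5: at (2,1)
t=7: at (1,1) after W
t=9: at (0,1) after W
t=11: at (0,2) after N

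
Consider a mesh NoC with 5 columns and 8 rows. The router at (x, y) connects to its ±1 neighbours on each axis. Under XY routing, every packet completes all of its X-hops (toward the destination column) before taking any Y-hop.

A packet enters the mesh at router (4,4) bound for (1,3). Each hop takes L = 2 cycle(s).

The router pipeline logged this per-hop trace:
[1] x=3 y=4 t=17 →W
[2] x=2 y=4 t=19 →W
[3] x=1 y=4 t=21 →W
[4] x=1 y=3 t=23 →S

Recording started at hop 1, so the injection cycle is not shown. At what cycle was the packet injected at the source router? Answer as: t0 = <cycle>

t0 = 15

Hop 1 reached at cycle 17; hop k is at t0 + k·L.
So t0 = 17 − 1·2 = 15.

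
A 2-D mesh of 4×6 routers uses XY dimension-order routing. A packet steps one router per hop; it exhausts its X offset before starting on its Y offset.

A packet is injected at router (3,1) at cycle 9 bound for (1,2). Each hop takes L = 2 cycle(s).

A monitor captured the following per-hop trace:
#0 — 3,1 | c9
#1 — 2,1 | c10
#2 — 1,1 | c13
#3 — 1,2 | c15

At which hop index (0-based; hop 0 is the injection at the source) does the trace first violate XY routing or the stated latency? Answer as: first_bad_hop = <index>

first_bad_hop = 1

hop 1: step (-1,+0), +1 cyc — BAD: Δcyc=1≠L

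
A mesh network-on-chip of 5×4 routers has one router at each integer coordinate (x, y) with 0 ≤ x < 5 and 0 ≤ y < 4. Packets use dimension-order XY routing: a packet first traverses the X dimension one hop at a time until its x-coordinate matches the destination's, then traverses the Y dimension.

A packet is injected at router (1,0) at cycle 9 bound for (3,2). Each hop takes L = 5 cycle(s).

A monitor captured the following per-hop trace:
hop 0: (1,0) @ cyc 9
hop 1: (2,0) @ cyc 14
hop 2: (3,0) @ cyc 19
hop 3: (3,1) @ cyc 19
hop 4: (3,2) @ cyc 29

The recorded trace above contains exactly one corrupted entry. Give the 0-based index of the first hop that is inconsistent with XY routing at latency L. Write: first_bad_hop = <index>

first_bad_hop = 3

  1: Δx=+1 Δy=+0 Δt=5 [ok]
  2: Δx=+1 Δy=+0 Δt=5 [ok]
  3: Δx=+0 Δy=+1 Δt=0 [BAD: Δcyc=0≠L]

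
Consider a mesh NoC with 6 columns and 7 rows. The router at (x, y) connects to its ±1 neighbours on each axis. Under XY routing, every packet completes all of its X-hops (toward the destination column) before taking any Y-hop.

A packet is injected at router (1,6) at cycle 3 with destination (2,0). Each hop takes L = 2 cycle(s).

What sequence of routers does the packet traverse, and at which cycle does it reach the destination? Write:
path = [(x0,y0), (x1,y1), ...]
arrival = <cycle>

src (1,6)  cyc=3
E→(2,6)  cyc=5
S→(2,5)  cyc=7
S→(2,4)  cyc=9
S→(2,3)  cyc=11
S→(2,2)  cyc=13
S→(2,1)  cyc=15
S→(2,0)  cyc=17

path = [(1,6), (2,6), (2,5), (2,4), (2,3), (2,2), (2,1), (2,0)]
arrival = 17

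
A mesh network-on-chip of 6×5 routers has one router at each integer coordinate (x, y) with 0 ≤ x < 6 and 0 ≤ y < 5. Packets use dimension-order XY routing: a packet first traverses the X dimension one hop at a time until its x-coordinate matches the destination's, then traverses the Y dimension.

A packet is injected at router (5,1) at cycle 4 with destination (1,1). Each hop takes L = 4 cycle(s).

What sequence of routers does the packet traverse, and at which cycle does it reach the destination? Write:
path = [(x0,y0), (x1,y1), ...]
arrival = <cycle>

[0] x=5 y=1 t=4
[1] x=4 y=1 t=8 →W
[2] x=3 y=1 t=12 →W
[3] x=2 y=1 t=16 →W
[4] x=1 y=1 t=20 →W

path = [(5,1), (4,1), (3,1), (2,1), (1,1)]
arrival = 20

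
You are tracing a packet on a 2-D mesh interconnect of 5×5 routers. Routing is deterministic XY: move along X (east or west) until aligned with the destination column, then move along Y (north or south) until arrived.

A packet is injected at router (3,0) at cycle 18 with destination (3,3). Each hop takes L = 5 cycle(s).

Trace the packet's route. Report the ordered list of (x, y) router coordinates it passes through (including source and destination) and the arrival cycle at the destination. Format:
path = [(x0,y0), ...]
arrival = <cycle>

  0. router=(3,0) cycle=18 (inject)
  1. router=(3,1) cycle=23 dir=N
  2. router=(3,2) cycle=28 dir=N
  3. router=(3,3) cycle=33 dir=N

path = [(3,0), (3,1), (3,2), (3,3)]
arrival = 33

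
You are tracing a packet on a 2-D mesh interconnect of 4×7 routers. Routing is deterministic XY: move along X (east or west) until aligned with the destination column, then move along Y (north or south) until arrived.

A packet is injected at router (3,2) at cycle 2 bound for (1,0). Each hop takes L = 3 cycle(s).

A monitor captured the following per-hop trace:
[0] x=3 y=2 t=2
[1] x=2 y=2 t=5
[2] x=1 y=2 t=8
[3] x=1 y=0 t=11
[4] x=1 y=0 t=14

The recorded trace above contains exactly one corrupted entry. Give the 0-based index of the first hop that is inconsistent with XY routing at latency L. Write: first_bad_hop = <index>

first_bad_hop = 3

hop 1: step (-1,+0), +3 cyc — ok
hop 2: step (-1,+0), +3 cyc — ok
hop 3: step (+0,-2), +3 cyc — BAD: non-unit step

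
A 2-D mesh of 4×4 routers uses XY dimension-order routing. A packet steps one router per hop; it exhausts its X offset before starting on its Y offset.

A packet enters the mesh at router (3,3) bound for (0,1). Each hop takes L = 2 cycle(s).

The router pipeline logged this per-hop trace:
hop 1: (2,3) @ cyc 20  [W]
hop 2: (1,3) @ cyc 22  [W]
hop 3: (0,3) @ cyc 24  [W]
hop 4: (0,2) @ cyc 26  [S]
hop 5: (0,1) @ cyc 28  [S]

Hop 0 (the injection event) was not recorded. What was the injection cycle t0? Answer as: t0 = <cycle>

At hop 1 the cycle is 20; in general cyc_k = t0 + kL.
So t0 = 20 − 1·2 = 18.

t0 = 18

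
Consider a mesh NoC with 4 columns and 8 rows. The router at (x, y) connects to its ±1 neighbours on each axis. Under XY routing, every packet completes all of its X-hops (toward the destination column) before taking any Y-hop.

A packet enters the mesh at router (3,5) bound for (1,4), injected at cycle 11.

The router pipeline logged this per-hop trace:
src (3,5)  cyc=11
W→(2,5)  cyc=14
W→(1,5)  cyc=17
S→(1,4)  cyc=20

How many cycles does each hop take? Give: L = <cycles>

Between hops 0 and 1 the cycle counter advances 14 − 11 = 3.
Each hop adds L, hence L = 3.

L = 3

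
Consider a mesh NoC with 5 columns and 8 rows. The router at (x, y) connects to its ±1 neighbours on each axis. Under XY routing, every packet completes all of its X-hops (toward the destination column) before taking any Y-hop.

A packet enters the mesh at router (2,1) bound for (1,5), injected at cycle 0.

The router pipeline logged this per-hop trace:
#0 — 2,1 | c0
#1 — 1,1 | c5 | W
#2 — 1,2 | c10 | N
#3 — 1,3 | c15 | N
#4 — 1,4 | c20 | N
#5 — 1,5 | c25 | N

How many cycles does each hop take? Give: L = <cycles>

L = 5

From hop 0 (0) to hop 1 (5): +5 cycles.
One hop costs L cycles, so L = 5.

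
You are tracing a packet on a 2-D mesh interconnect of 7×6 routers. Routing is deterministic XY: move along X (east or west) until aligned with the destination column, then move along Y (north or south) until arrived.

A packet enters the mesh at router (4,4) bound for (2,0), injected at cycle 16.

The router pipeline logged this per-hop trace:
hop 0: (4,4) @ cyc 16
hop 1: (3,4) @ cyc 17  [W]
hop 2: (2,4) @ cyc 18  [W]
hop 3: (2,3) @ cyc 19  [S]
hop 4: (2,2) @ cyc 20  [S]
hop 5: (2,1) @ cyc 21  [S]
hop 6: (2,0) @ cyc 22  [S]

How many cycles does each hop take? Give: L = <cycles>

Between hops 0 and 1 the cycle counter advances 17 − 16 = 1.
Per-hop latency L = Δcyc = 1.

L = 1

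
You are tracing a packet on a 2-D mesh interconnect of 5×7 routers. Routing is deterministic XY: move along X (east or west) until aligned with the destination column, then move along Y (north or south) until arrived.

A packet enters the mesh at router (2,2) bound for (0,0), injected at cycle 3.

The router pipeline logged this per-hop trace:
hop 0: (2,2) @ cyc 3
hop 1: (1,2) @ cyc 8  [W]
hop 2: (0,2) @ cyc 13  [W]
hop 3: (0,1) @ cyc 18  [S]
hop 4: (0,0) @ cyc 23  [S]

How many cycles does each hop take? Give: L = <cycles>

Between hops 0 and 1 the cycle counter advances 8 − 3 = 5.
One hop costs L cycles, so L = 5.

L = 5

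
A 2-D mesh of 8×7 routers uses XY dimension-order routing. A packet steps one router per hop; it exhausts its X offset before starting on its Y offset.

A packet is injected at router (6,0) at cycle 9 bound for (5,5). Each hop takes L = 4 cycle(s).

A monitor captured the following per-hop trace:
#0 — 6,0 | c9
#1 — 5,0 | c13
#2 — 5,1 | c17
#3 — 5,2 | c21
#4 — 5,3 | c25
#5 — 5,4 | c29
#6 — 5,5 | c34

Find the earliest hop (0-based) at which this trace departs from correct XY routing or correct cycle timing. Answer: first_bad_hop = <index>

check 1→ d=(-1,0) cyc+4: ok
check 2→ d=(0,1) cyc+4: ok
check 3→ d=(0,1) cyc+4: ok
check 4→ d=(0,1) cyc+4: ok
check 5→ d=(0,1) cyc+4: ok
check 6→ d=(0,1) cyc+5: BAD: Δcyc=5≠L

first_bad_hop = 6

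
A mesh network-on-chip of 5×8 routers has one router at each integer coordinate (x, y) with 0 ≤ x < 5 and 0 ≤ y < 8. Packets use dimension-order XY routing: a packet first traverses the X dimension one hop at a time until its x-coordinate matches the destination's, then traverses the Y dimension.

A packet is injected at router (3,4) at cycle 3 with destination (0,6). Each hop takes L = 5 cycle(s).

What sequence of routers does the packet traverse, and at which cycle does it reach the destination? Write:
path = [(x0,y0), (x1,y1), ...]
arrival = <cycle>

path = [(3,4), (2,4), (1,4), (0,4), (0,5), (0,6)]
arrival = 28

hop 0: (3,4) @ cyc 3
hop 1: (2,4) @ cyc 8  [W]
hop 2: (1,4) @ cyc 13  [W]
hop 3: (0,4) @ cyc 18  [W]
hop 4: (0,5) @ cyc 23  [N]
hop 5: (0,6) @ cyc 28  [N]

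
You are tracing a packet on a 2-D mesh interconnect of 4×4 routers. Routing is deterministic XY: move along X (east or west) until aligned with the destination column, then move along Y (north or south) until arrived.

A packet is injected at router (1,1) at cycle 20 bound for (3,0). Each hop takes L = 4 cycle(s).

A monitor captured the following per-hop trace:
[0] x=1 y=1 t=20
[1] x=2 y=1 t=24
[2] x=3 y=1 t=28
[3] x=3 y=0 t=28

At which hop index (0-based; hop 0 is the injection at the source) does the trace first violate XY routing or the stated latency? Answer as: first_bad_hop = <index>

  1: Δx=+1 Δy=+0 Δt=4 [ok]
  2: Δx=+1 Δy=+0 Δt=4 [ok]
  3: Δx=+0 Δy=-1 Δt=0 [BAD: Δcyc=0≠L]

first_bad_hop = 3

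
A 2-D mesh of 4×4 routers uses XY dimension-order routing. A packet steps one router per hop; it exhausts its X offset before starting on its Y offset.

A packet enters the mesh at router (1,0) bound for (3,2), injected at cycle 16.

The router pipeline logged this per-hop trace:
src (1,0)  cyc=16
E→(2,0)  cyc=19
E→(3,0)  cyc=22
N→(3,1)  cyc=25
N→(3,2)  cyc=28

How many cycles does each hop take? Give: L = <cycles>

L = 3

cyc[1] − cyc[0] = 19 − 16 = 3.
Per-hop latency L = Δcyc = 3.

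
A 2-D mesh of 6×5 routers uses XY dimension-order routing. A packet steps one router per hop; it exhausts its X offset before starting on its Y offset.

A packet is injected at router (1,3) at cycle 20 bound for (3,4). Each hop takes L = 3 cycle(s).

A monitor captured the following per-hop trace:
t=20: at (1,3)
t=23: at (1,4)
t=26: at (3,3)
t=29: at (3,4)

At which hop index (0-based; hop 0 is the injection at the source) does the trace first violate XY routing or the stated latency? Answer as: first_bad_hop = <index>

[1] (+0,+1) / 3c ⇒ BAD: Y-move but x=1≠3

first_bad_hop = 1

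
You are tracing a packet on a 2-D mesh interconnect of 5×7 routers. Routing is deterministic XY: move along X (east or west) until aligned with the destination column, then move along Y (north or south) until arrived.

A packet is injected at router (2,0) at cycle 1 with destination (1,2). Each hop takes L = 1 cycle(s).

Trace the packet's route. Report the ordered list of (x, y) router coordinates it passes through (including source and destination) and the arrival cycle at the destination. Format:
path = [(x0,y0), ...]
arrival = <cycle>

#0 — 2,0 | c1
#1 — 1,0 | c2 | W
#2 — 1,1 | c3 | N
#3 — 1,2 | c4 | N

path = [(2,0), (1,0), (1,1), (1,2)]
arrival = 4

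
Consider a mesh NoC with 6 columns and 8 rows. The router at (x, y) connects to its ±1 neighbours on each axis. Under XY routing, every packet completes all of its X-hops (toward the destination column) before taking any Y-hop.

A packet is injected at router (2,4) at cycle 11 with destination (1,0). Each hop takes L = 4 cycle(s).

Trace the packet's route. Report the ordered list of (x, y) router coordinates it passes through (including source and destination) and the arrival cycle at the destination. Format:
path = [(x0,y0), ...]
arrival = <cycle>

[0] x=2 y=4 t=11
[1] x=1 y=4 t=15 →W
[2] x=1 y=3 t=19 →S
[3] x=1 y=2 t=23 →S
[4] x=1 y=1 t=27 →S
[5] x=1 y=0 t=31 →S

path = [(2,4), (1,4), (1,3), (1,2), (1,1), (1,0)]
arrival = 31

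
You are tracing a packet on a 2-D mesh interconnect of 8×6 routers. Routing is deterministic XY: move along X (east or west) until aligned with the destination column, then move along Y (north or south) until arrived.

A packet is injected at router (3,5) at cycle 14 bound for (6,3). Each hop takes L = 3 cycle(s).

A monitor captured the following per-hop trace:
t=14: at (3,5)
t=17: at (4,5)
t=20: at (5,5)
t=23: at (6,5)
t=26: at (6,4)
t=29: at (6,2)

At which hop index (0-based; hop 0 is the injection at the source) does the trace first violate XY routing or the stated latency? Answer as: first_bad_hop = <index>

first_bad_hop = 5

[1] (+1,+0) / 3c ⇒ ok
[2] (+1,+0) / 3c ⇒ ok
[3] (+1,+0) / 3c ⇒ ok
[4] (+0,-1) / 3c ⇒ ok
[5] (+0,-2) / 3c ⇒ BAD: non-unit step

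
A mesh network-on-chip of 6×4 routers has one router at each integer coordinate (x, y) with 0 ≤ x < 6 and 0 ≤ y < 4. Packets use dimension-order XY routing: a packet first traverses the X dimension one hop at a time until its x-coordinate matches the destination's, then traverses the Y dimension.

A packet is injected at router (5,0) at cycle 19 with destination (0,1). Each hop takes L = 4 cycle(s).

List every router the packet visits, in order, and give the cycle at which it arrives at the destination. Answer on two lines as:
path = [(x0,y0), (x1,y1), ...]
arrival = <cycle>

path = [(5,0), (4,0), (3,0), (2,0), (1,0), (0,0), (0,1)]
arrival = 43

  0. router=(5,0) cycle=19 (inject)
  1. router=(4,0) cycle=23 dir=W
  2. router=(3,0) cycle=27 dir=W
  3. router=(2,0) cycle=31 dir=W
  4. router=(1,0) cycle=35 dir=W
  5. router=(0,0) cycle=39 dir=W
  6. router=(0,1) cycle=43 dir=N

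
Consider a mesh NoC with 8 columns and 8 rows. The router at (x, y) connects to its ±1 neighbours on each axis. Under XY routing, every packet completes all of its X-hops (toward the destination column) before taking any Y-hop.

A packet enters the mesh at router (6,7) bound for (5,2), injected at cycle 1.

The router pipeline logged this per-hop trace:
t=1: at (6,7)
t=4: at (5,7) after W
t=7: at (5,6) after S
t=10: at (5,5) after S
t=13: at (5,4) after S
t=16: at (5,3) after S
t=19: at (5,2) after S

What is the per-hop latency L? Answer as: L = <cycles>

Δcyc across hop 0→1: 4 − 1 = 3.
That increment is L by definition: L = 3.

L = 3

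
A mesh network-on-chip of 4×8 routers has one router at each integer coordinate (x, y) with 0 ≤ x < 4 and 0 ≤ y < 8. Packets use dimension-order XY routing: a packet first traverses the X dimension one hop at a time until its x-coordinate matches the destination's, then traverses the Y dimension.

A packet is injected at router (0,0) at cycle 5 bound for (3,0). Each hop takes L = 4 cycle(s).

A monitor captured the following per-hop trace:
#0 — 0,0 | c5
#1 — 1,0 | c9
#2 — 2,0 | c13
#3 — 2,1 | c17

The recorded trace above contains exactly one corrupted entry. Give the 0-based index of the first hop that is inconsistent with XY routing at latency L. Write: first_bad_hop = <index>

first_bad_hop = 3

[1] (+1,+0) / 4c ⇒ ok
[2] (+1,+0) / 4c ⇒ ok
[3] (+0,+1) / 4c ⇒ BAD: Y-move but x=2≠3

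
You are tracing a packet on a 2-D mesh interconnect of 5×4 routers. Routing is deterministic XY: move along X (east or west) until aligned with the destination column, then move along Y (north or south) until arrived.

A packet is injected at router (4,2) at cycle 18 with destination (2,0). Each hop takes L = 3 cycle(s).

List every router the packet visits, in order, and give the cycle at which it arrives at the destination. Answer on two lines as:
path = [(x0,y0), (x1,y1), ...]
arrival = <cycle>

t=18: at (4,2)
t=21: at (3,2) after W
t=24: at (2,2) after W
t=27: at (2,1) after S
t=30: at (2,0) after S

path = [(4,2), (3,2), (2,2), (2,1), (2,0)]
arrival = 30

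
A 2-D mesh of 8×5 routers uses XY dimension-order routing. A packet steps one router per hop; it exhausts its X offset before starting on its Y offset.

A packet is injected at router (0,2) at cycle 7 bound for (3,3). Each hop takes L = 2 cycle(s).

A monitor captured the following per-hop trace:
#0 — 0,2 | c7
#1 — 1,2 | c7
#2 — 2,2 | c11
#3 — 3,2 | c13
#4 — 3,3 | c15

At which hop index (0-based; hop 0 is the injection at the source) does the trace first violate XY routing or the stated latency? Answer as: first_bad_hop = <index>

[1] (+1,+0) / 0c ⇒ BAD: Δcyc=0≠L

first_bad_hop = 1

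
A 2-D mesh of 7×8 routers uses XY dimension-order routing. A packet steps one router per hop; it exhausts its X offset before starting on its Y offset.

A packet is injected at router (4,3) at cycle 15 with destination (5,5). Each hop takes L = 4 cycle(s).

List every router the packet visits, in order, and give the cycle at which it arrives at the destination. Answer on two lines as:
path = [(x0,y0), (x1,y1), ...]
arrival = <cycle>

path = [(4,3), (5,3), (5,4), (5,5)]
arrival = 27

hop 0: (4,3) @ cyc 15
hop 1: (5,3) @ cyc 19  [E]
hop 2: (5,4) @ cyc 23  [N]
hop 3: (5,5) @ cyc 27  [N]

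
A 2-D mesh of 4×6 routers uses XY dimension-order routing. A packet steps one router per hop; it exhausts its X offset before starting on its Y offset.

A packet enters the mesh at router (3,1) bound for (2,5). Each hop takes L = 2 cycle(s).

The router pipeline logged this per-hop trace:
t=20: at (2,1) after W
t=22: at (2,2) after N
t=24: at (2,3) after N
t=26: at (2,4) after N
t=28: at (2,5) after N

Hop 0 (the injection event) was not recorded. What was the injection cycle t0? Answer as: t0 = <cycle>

t0 = 18

Hop 1 reached at cycle 20; hop k is at t0 + k·L.
t0 = cyc[1] − L = 20 − 2 = 18.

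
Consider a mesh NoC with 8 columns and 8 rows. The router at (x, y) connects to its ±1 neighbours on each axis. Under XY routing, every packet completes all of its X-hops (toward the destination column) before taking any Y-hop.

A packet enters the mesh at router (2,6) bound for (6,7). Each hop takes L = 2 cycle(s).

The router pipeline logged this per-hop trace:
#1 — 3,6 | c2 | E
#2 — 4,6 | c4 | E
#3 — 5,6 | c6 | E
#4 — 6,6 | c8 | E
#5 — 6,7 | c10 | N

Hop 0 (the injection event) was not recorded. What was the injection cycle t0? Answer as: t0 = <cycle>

cyc[1] = 2 and cyc[k] = t0 + k·L for every k.
Therefore t0 = 2 − L = 0.

t0 = 0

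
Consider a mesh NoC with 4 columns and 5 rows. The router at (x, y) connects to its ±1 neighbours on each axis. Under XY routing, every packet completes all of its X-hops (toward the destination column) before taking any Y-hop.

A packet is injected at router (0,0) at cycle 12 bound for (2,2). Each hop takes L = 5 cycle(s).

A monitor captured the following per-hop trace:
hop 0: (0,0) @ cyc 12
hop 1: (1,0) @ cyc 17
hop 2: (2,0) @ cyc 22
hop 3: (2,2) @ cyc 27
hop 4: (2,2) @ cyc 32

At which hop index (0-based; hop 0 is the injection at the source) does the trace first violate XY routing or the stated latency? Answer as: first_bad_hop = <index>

hop 1: step (+1,+0), +5 cyc — ok
hop 2: step (+1,+0), +5 cyc — ok
hop 3: step (+0,+2), +5 cyc — BAD: non-unit step

first_bad_hop = 3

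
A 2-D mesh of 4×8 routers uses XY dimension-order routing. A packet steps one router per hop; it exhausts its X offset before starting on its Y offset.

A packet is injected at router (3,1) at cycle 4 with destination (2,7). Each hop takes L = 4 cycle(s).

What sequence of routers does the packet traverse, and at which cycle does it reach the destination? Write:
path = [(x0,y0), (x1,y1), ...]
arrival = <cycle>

hop 0: (3,1) @ cyc 4
hop 1: (2,1) @ cyc 8  [W]
hop 2: (2,2) @ cyc 12  [N]
hop 3: (2,3) @ cyc 16  [N]
hop 4: (2,4) @ cyc 20  [N]
hop 5: (2,5) @ cyc 24  [N]
hop 6: (2,6) @ cyc 28  [N]
hop 7: (2,7) @ cyc 32  [N]

path = [(3,1), (2,1), (2,2), (2,3), (2,4), (2,5), (2,6), (2,7)]
arrival = 32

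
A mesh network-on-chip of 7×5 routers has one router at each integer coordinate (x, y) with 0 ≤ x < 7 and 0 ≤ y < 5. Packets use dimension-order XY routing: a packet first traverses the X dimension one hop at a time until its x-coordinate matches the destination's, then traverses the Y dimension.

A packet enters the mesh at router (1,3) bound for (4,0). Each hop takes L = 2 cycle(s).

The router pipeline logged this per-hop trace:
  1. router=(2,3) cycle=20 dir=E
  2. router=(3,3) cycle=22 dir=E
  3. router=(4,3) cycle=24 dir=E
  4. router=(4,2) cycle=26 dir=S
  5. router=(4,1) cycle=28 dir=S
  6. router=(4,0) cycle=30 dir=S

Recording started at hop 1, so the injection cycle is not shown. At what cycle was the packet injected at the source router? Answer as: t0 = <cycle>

The first recorded entry is hop 1 at cycle 20.
Therefore t0 = 20 − L = 18.

t0 = 18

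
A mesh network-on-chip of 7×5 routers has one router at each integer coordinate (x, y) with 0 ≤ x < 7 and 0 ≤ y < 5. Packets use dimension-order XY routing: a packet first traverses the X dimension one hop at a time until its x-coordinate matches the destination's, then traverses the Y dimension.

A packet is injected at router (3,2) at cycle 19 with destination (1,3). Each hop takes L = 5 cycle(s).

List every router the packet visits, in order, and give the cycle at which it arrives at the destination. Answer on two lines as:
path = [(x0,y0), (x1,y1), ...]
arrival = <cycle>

  0. router=(3,2) cycle=19 (inject)
  1. router=(2,2) cycle=24 dir=W
  2. router=(1,2) cycle=29 dir=W
  3. router=(1,3) cycle=34 dir=N

path = [(3,2), (2,2), (1,2), (1,3)]
arrival = 34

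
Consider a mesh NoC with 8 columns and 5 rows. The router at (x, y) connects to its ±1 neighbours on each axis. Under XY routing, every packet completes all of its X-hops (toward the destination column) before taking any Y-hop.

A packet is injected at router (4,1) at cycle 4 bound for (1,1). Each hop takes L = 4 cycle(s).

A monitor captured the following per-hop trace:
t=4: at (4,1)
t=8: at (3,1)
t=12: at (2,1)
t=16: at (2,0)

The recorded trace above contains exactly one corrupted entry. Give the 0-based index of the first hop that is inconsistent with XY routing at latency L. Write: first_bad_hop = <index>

check 1→ d=(-1,0) cyc+4: ok
check 2→ d=(-1,0) cyc+4: ok
check 3→ d=(0,-1) cyc+4: BAD: Y-move but x=2≠1

first_bad_hop = 3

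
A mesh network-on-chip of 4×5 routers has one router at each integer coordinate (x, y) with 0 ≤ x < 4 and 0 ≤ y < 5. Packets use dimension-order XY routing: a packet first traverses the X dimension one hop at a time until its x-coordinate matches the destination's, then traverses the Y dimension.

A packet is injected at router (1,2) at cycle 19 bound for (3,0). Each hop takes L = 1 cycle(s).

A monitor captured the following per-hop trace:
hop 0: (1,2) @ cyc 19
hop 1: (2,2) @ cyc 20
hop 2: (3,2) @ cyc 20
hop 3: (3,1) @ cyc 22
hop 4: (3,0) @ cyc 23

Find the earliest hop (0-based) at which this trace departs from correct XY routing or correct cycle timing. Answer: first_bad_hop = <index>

first_bad_hop = 2

hop 1: step (+1,+0), +1 cyc — ok
hop 2: step (+1,+0), +0 cyc — BAD: Δcyc=0≠L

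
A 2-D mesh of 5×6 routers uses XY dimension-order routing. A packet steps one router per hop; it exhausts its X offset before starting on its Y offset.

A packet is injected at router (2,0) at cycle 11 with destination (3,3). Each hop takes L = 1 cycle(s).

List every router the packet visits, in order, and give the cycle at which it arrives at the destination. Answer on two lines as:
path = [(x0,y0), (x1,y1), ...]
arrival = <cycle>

path = [(2,0), (3,0), (3,1), (3,2), (3,3)]
arrival = 15

src (2,0)  cyc=11
E→(3,0)  cyc=12
N→(3,1)  cyc=13
N→(3,2)  cyc=14
N→(3,3)  cyc=15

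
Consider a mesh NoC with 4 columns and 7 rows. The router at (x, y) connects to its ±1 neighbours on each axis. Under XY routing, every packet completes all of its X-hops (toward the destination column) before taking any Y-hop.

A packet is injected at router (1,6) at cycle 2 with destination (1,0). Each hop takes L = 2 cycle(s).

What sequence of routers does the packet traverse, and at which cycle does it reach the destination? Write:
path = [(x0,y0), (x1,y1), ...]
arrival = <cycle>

#0 — 1,6 | c2
#1 — 1,5 | c4 | S
#2 — 1,4 | c6 | S
#3 — 1,3 | c8 | S
#4 — 1,2 | c10 | S
#5 — 1,1 | c12 | S
#6 — 1,0 | c14 | S

path = [(1,6), (1,5), (1,4), (1,3), (1,2), (1,1), (1,0)]
arrival = 14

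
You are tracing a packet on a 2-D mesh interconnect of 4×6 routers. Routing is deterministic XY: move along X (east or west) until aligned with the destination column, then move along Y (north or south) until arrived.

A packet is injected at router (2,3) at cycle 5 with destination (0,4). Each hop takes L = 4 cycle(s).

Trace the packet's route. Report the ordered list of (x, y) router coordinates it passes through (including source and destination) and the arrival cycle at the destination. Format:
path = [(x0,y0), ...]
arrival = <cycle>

path = [(2,3), (1,3), (0,3), (0,4)]
arrival = 17

hop 0: (2,3) @ cyc 5
hop 1: (1,3) @ cyc 9  [W]
hop 2: (0,3) @ cyc 13  [W]
hop 3: (0,4) @ cyc 17  [N]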